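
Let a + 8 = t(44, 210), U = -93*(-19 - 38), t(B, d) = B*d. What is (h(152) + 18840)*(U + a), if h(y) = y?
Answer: 276010736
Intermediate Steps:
U = 5301 (U = -93*(-57) = 5301)
a = 9232 (a = -8 + 44*210 = -8 + 9240 = 9232)
(h(152) + 18840)*(U + a) = (152 + 18840)*(5301 + 9232) = 18992*14533 = 276010736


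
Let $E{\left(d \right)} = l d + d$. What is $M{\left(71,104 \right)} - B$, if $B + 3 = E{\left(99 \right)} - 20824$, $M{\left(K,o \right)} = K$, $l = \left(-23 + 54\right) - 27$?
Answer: $20403$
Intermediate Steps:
$l = 4$ ($l = 31 - 27 = 4$)
$E{\left(d \right)} = 5 d$ ($E{\left(d \right)} = 4 d + d = 5 d$)
$B = -20332$ ($B = -3 + \left(5 \cdot 99 - 20824\right) = -3 + \left(495 - 20824\right) = -3 - 20329 = -20332$)
$M{\left(71,104 \right)} - B = 71 - -20332 = 71 + 20332 = 20403$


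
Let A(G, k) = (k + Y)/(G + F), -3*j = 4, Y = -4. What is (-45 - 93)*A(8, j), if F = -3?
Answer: 736/5 ≈ 147.20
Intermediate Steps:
j = -4/3 (j = -1/3*4 = -4/3 ≈ -1.3333)
A(G, k) = (-4 + k)/(-3 + G) (A(G, k) = (k - 4)/(G - 3) = (-4 + k)/(-3 + G))
(-45 - 93)*A(8, j) = (-45 - 93)*((-4 - 4/3)/(-3 + 8)) = -138*(-16)/(5*3) = -138*(-16/15) = 736/5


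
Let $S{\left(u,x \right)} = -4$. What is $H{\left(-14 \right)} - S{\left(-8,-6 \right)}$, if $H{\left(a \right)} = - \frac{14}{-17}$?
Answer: $\frac{82}{17} \approx 4.8235$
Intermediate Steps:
$H{\left(a \right)} = \frac{14}{17}$ ($H{\left(a \right)} = \left(-14\right) \left(- \frac{1}{17}\right) = \frac{14}{17}$)
$H{\left(-14 \right)} - S{\left(-8,-6 \right)} = \frac{14}{17} - -4 = \frac{14}{17} + 4 = \frac{82}{17}$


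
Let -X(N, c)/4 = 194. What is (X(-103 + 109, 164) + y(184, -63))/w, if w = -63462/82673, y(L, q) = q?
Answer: 69362647/63462 ≈ 1093.0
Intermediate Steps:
X(N, c) = -776 (X(N, c) = -4*194 = -776)
w = -63462/82673 (w = -63462*1/82673 = -63462/82673 ≈ -0.76763)
(X(-103 + 109, 164) + y(184, -63))/w = (-776 - 63)/(-63462/82673) = -839*(-82673/63462) = 69362647/63462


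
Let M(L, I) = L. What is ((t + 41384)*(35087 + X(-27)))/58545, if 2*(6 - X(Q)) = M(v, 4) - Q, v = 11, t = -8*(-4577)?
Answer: 182384800/3903 ≈ 46729.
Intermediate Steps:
t = 36616
X(Q) = 1/2 + Q/2 (X(Q) = 6 - (11 - Q)/2 = 6 + (-11/2 + Q/2) = 1/2 + Q/2)
((t + 41384)*(35087 + X(-27)))/58545 = ((36616 + 41384)*(35087 + (1/2 + (1/2)*(-27))))/58545 = (78000*(35087 + (1/2 - 27/2)))*(1/58545) = (78000*(35087 - 13))*(1/58545) = (78000*35074)*(1/58545) = 2735772000*(1/58545) = 182384800/3903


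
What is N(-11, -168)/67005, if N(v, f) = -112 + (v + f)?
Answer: -97/22335 ≈ -0.0043430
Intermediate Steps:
N(v, f) = -112 + f + v (N(v, f) = -112 + (f + v) = -112 + f + v)
N(-11, -168)/67005 = (-112 - 168 - 11)/67005 = -291*1/67005 = -97/22335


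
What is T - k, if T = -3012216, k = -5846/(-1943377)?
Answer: -5853871299278/1943377 ≈ -3.0122e+6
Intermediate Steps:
k = 5846/1943377 (k = -5846*(-1/1943377) = 5846/1943377 ≈ 0.0030082)
T - k = -3012216 - 1*5846/1943377 = -3012216 - 5846/1943377 = -5853871299278/1943377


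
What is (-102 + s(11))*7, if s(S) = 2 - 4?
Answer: -728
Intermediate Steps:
s(S) = -2
(-102 + s(11))*7 = (-102 - 2)*7 = -104*7 = -728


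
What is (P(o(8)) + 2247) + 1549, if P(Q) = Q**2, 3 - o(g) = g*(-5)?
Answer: 5645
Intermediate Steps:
o(g) = 3 + 5*g (o(g) = 3 - g*(-5) = 3 - (-5)*g = 3 + 5*g)
(P(o(8)) + 2247) + 1549 = ((3 + 5*8)**2 + 2247) + 1549 = ((3 + 40)**2 + 2247) + 1549 = (43**2 + 2247) + 1549 = (1849 + 2247) + 1549 = 4096 + 1549 = 5645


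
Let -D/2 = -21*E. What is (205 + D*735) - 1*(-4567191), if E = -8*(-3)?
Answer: 5308276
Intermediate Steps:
E = 24
D = 1008 (D = -(-42)*24 = -2*(-504) = 1008)
(205 + D*735) - 1*(-4567191) = (205 + 1008*735) - 1*(-4567191) = (205 + 740880) + 4567191 = 741085 + 4567191 = 5308276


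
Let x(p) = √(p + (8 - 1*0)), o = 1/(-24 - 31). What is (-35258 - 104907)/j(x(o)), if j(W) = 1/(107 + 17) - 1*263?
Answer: 17380460/32611 ≈ 532.96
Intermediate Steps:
o = -1/55 (o = 1/(-55) = -1/55 ≈ -0.018182)
x(p) = √(8 + p) (x(p) = √(p + (8 + 0)) = √(p + 8) = √(8 + p))
j(W) = -32611/124 (j(W) = 1/124 - 263 = -32611/124)
(-35258 - 104907)/j(x(o)) = (-35258 - 104907)/(-32611/124) = -140165*(-124/32611) = 17380460/32611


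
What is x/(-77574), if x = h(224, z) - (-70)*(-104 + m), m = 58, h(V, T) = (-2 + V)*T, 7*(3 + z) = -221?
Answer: 38132/271509 ≈ 0.14044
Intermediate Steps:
z = -242/7 (z = -3 + (⅐)*(-221) = -3 - 221/7 = -242/7 ≈ -34.571)
h(V, T) = T*(-2 + V)
x = -76264/7 (x = -242*(-2 + 224)/7 - (-70)*(-104 + 58) = -242/7*222 - (-70)*(-46) = -53724/7 - 1*3220 = -53724/7 - 3220 = -76264/7 ≈ -10895.)
x/(-77574) = -76264/7/(-77574) = -76264/7*(-1/77574) = 38132/271509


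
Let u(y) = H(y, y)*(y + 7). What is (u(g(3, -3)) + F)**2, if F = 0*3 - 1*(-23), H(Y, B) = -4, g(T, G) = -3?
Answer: 49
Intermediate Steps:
u(y) = -28 - 4*y (u(y) = -4*(y + 7) = -4*(7 + y) = -28 - 4*y)
F = 23 (F = 0 + 23 = 23)
(u(g(3, -3)) + F)**2 = ((-28 - 4*(-3)) + 23)**2 = ((-28 + 12) + 23)**2 = (-16 + 23)**2 = 7**2 = 49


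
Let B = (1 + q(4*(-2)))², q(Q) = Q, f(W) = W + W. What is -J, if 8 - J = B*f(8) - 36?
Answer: 740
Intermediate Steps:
f(W) = 2*W
B = 49 (B = (1 + 4*(-2))² = (1 - 8)² = (-7)² = 49)
J = -740 (J = 8 - (49*(2*8) - 36) = 8 - (49*16 - 36) = 8 - (784 - 36) = 8 - 1*748 = 8 - 748 = -740)
-J = -1*(-740) = 740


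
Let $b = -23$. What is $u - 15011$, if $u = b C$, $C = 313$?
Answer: $-22210$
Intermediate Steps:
$u = -7199$ ($u = \left(-23\right) 313 = -7199$)
$u - 15011 = -7199 - 15011 = -22210$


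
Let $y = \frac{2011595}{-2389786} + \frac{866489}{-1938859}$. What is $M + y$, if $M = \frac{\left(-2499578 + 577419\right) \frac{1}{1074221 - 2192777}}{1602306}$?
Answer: $- \frac{411595771799489059877183}{319400125357027314041064} \approx -1.2887$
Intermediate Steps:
$y = - \frac{459301719343}{356419853398}$ ($y = 2011595 \left(- \frac{1}{2389786}\right) + 866489 \left(- \frac{1}{1938859}\right) = - \frac{2011595}{2389786} - \frac{66653}{149143} = - \frac{459301719343}{356419853398} \approx -1.2887$)
$M = \frac{1922159}{1792268990136}$ ($M = - \frac{1922159}{-1118556} \cdot \frac{1}{1602306} = \left(-1922159\right) \left(- \frac{1}{1118556}\right) \frac{1}{1602306} = \frac{1922159}{1118556} \cdot \frac{1}{1602306} = \frac{1922159}{1792268990136} \approx 1.0725 \cdot 10^{-6}$)
$M + y = \frac{1922159}{1792268990136} - \frac{459301719343}{356419853398} = - \frac{411595771799489059877183}{319400125357027314041064}$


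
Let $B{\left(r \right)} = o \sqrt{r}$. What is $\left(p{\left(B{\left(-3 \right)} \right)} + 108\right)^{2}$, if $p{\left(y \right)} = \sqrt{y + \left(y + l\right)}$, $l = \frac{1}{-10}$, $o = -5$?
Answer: $\frac{\left(1080 + \sqrt{10} \sqrt{-1 - 100 i \sqrt{3}}\right)^{2}}{100} \approx 12298.0 - 654.81 i$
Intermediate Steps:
$l = - \frac{1}{10} \approx -0.1$
$B{\left(r \right)} = - 5 \sqrt{r}$
$p{\left(y \right)} = \sqrt{- \frac{1}{10} + 2 y}$ ($p{\left(y \right)} = \sqrt{y + \left(y - \frac{1}{10}\right)} = \sqrt{y + \left(- \frac{1}{10} + y\right)} = \sqrt{- \frac{1}{10} + 2 y}$)
$\left(p{\left(B{\left(-3 \right)} \right)} + 108\right)^{2} = \left(\frac{\sqrt{-10 + 200 \left(- 5 \sqrt{-3}\right)}}{10} + 108\right)^{2} = \left(\frac{\sqrt{-10 + 200 \left(- 5 i \sqrt{3}\right)}}{10} + 108\right)^{2} = \left(\frac{\sqrt{-10 - 1000 i \sqrt{3}}}{10} + 108\right)^{2} = \left(108 + \frac{\sqrt{-10 - 1000 i \sqrt{3}}}{10}\right)^{2}$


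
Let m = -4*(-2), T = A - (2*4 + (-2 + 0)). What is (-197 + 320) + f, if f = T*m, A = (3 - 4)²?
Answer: 83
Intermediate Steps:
A = 1 (A = (-1)² = 1)
T = -5 (T = 1 - (2*4 + (-2 + 0)) = 1 - (8 - 2) = 1 - 1*6 = 1 - 6 = -5)
m = 8
f = -40 (f = -5*8 = -40)
(-197 + 320) + f = (-197 + 320) - 40 = 123 - 40 = 83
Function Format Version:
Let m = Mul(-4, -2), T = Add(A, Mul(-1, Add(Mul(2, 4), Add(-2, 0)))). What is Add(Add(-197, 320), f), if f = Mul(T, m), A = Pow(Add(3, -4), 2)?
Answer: 83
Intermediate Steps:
A = 1 (A = Pow(-1, 2) = 1)
T = -5 (T = Add(1, Mul(-1, Add(Mul(2, 4), Add(-2, 0)))) = Add(1, Mul(-1, Add(8, -2))) = Add(1, Mul(-1, 6)) = Add(1, -6) = -5)
m = 8
f = -40 (f = Mul(-5, 8) = -40)
Add(Add(-197, 320), f) = Add(Add(-197, 320), -40) = Add(123, -40) = 83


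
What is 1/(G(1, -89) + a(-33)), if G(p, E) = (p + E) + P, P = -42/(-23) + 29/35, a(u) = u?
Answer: -805/95268 ≈ -0.0084499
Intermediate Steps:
P = 2137/805 (P = -42*(-1/23) + 29*(1/35) = 42/23 + 29/35 = 2137/805 ≈ 2.6547)
G(p, E) = 2137/805 + E + p (G(p, E) = (p + E) + 2137/805 = (E + p) + 2137/805 = 2137/805 + E + p)
1/(G(1, -89) + a(-33)) = 1/((2137/805 - 89 + 1) - 33) = 1/(-68703/805 - 33) = 1/(-95268/805) = -805/95268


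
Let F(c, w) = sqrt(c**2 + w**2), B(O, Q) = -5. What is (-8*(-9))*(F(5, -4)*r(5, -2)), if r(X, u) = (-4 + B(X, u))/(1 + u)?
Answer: 648*sqrt(41) ≈ 4149.2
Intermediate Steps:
r(X, u) = -9/(1 + u) (r(X, u) = (-4 - 5)/(1 + u) = -9/(1 + u))
(-8*(-9))*(F(5, -4)*r(5, -2)) = (-8*(-9))*(sqrt(5**2 + (-4)**2)*(-9/(1 - 2))) = 72*(sqrt(25 + 16)*(-9/(-1))) = 72*(sqrt(41)*(-9*(-1))) = 72*(sqrt(41)*9) = 72*(9*sqrt(41)) = 648*sqrt(41)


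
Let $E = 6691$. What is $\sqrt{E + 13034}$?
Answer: $5 \sqrt{789} \approx 140.45$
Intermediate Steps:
$\sqrt{E + 13034} = \sqrt{6691 + 13034} = \sqrt{19725} = 5 \sqrt{789}$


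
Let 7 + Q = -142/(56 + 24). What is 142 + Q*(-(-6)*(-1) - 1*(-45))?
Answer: -8009/40 ≈ -200.23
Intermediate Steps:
Q = -351/40 (Q = -7 - 142/(56 + 24) = -7 - 142/80 = -7 - 142*1/80 = -7 - 71/40 = -351/40 ≈ -8.7750)
142 + Q*(-(-6)*(-1) - 1*(-45)) = 142 - 351*(-(-6)*(-1) - 1*(-45))/40 = 142 - 351*(-2*3 + 45)/40 = 142 - 351*(-6 + 45)/40 = 142 - 351/40*39 = 142 - 13689/40 = -8009/40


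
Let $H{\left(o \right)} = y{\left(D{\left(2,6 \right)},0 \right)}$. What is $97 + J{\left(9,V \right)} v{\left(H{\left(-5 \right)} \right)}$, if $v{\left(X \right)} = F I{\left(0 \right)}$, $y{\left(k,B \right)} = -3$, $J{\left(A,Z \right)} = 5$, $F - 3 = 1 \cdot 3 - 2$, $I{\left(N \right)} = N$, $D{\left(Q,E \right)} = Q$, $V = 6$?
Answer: $97$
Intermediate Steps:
$F = 4$ ($F = 3 + \left(1 \cdot 3 - 2\right) = 3 + \left(3 - 2\right) = 3 + 1 = 4$)
$H{\left(o \right)} = -3$
$v{\left(X \right)} = 0$ ($v{\left(X \right)} = 4 \cdot 0 = 0$)
$97 + J{\left(9,V \right)} v{\left(H{\left(-5 \right)} \right)} = 97 + 5 \cdot 0 = 97 + 0 = 97$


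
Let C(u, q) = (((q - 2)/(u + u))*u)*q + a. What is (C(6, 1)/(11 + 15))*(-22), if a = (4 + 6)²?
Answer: -2189/26 ≈ -84.192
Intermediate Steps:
a = 100 (a = 10² = 100)
C(u, q) = 100 + q*(-1 + q/2) (C(u, q) = (((q - 2)/(u + u))*u)*q + 100 = (((-2 + q)/((2*u)))*u)*q + 100 = (((-2 + q)*(1/(2*u)))*u)*q + 100 = (((-2 + q)/(2*u))*u)*q + 100 = (-1 + q/2)*q + 100 = q*(-1 + q/2) + 100 = 100 + q*(-1 + q/2))
(C(6, 1)/(11 + 15))*(-22) = ((100 + (½)*1² - 1*1)/(11 + 15))*(-22) = ((100 + (½)*1 - 1)/26)*(-22) = ((100 + ½ - 1)/26)*(-22) = ((1/26)*(199/2))*(-22) = (199/52)*(-22) = -2189/26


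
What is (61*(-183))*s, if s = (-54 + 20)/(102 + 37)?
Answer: 379542/139 ≈ 2730.5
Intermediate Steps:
s = -34/139 ≈ -0.24460
(61*(-183))*s = (61*(-183))*(-34/139) = -11163*(-34/139) = 379542/139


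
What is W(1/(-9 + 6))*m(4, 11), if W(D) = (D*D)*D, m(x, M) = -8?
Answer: 8/27 ≈ 0.29630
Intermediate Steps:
W(D) = D**3 (W(D) = D**2*D = D**3)
W(1/(-9 + 6))*m(4, 11) = (1/(-9 + 6))**3*(-8) = (1/(-3))**3*(-8) = (-1/3)**3*(-8) = -1/27*(-8) = 8/27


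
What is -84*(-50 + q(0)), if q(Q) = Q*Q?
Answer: 4200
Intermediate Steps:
q(Q) = Q**2
-84*(-50 + q(0)) = -84*(-50 + 0**2) = -84*(-50 + 0) = -84*(-50) = 4200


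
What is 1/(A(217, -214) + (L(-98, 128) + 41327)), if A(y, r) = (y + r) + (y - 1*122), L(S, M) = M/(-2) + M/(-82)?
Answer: 41/1695737 ≈ 2.4178e-5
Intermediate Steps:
L(S, M) = -21*M/41 (L(S, M) = M*(-1/2) + M*(-1/82) = -M/2 - M/82 = -21*M/41)
A(y, r) = -122 + r + 2*y (A(y, r) = (r + y) + (y - 122) = (r + y) + (-122 + y) = -122 + r + 2*y)
1/(A(217, -214) + (L(-98, 128) + 41327)) = 1/((-122 - 214 + 2*217) + (-21/41*128 + 41327)) = 1/((-122 - 214 + 434) + (-2688/41 + 41327)) = 1/(98 + 1691719/41) = 1/(1695737/41) = 41/1695737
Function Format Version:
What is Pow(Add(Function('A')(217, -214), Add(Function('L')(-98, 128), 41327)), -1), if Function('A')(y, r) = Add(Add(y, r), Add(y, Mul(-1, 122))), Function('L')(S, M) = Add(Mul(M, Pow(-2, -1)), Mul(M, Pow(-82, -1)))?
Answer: Rational(41, 1695737) ≈ 2.4178e-5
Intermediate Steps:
Function('L')(S, M) = Mul(Rational(-21, 41), M) (Function('L')(S, M) = Add(Mul(M, Rational(-1, 2)), Mul(M, Rational(-1, 82))) = Add(Mul(Rational(-1, 2), M), Mul(Rational(-1, 82), M)) = Mul(Rational(-21, 41), M))
Function('A')(y, r) = Add(-122, r, Mul(2, y)) (Function('A')(y, r) = Add(Add(r, y), Add(y, -122)) = Add(Add(r, y), Add(-122, y)) = Add(-122, r, Mul(2, y)))
Pow(Add(Function('A')(217, -214), Add(Function('L')(-98, 128), 41327)), -1) = Pow(Add(Add(-122, -214, Mul(2, 217)), Add(Mul(Rational(-21, 41), 128), 41327)), -1) = Pow(Add(Add(-122, -214, 434), Add(Rational(-2688, 41), 41327)), -1) = Pow(Add(98, Rational(1691719, 41)), -1) = Pow(Rational(1695737, 41), -1) = Rational(41, 1695737)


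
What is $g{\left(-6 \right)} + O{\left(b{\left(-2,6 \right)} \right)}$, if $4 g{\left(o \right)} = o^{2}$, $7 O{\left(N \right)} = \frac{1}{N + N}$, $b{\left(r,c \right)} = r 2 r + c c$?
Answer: $\frac{5545}{616} \approx 9.0016$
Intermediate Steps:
$b{\left(r,c \right)} = c^{2} + 2 r^{2}$ ($b{\left(r,c \right)} = 2 r r + c^{2} = 2 r^{2} + c^{2} = c^{2} + 2 r^{2}$)
$O{\left(N \right)} = \frac{1}{14 N}$ ($O{\left(N \right)} = \frac{1}{7 \left(N + N\right)} = \frac{1}{7 \cdot 2 N} = \frac{\frac{1}{2} \frac{1}{N}}{7} = \frac{1}{14 N}$)
$g{\left(o \right)} = \frac{o^{2}}{4}$
$g{\left(-6 \right)} + O{\left(b{\left(-2,6 \right)} \right)} = \frac{\left(-6\right)^{2}}{4} + \frac{1}{14 \left(6^{2} + 2 \left(-2\right)^{2}\right)} = \frac{1}{4} \cdot 36 + \frac{1}{14 \left(36 + 2 \cdot 4\right)} = 9 + \frac{1}{14 \left(36 + 8\right)} = 9 + \frac{1}{14 \cdot 44} = 9 + \frac{1}{14} \cdot \frac{1}{44} = 9 + \frac{1}{616} = \frac{5545}{616}$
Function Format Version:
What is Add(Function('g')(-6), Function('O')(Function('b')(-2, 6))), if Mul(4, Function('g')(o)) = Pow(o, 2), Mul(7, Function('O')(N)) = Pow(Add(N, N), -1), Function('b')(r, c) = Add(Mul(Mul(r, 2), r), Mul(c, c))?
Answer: Rational(5545, 616) ≈ 9.0016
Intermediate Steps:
Function('b')(r, c) = Add(Pow(c, 2), Mul(2, Pow(r, 2))) (Function('b')(r, c) = Add(Mul(Mul(2, r), r), Pow(c, 2)) = Add(Mul(2, Pow(r, 2)), Pow(c, 2)) = Add(Pow(c, 2), Mul(2, Pow(r, 2))))
Function('O')(N) = Mul(Rational(1, 14), Pow(N, -1)) (Function('O')(N) = Mul(Rational(1, 7), Pow(Add(N, N), -1)) = Mul(Rational(1, 7), Pow(Mul(2, N), -1)) = Mul(Rational(1, 7), Mul(Rational(1, 2), Pow(N, -1))) = Mul(Rational(1, 14), Pow(N, -1)))
Function('g')(o) = Mul(Rational(1, 4), Pow(o, 2))
Add(Function('g')(-6), Function('O')(Function('b')(-2, 6))) = Add(Mul(Rational(1, 4), Pow(-6, 2)), Mul(Rational(1, 14), Pow(Add(Pow(6, 2), Mul(2, Pow(-2, 2))), -1))) = Add(Mul(Rational(1, 4), 36), Mul(Rational(1, 14), Pow(Add(36, Mul(2, 4)), -1))) = Add(9, Mul(Rational(1, 14), Pow(Add(36, 8), -1))) = Add(9, Mul(Rational(1, 14), Pow(44, -1))) = Add(9, Mul(Rational(1, 14), Rational(1, 44))) = Add(9, Rational(1, 616)) = Rational(5545, 616)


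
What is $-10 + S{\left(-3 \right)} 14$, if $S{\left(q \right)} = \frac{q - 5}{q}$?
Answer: $\frac{82}{3} \approx 27.333$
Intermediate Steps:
$S{\left(q \right)} = \frac{-5 + q}{q}$ ($S{\left(q \right)} = \frac{q - 5}{q} = \frac{-5 + q}{q}$)
$-10 + S{\left(-3 \right)} 14 = -10 + \frac{-5 - 3}{-3} \cdot 14 = -10 + \left(- \frac{1}{3}\right) \left(-8\right) 14 = -10 + \frac{8}{3} \cdot 14 = -10 + \frac{112}{3} = \frac{82}{3}$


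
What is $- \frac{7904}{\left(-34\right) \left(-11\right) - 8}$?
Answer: $- \frac{3952}{183} \approx -21.596$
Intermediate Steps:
$- \frac{7904}{\left(-34\right) \left(-11\right) - 8} = - \frac{7904}{374 - 8} = - \frac{7904}{366} = \left(-7904\right) \frac{1}{366} = - \frac{3952}{183}$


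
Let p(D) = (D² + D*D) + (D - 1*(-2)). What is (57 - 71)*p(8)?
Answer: -1932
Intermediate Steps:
p(D) = 2 + D + 2*D² (p(D) = (D² + D²) + (D + 2) = 2*D² + (2 + D) = 2 + D + 2*D²)
(57 - 71)*p(8) = (57 - 71)*(2 + 8 + 2*8²) = -14*(2 + 8 + 2*64) = -14*(2 + 8 + 128) = -14*138 = -1932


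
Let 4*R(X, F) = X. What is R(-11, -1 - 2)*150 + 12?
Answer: -801/2 ≈ -400.50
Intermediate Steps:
R(X, F) = X/4
R(-11, -1 - 2)*150 + 12 = ((¼)*(-11))*150 + 12 = -11/4*150 + 12 = -825/2 + 12 = -801/2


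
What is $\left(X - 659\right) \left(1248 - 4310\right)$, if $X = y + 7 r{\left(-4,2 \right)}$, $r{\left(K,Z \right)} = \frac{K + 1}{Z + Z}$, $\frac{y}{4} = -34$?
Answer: $\frac{4900731}{2} \approx 2.4504 \cdot 10^{6}$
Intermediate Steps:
$y = -136$ ($y = 4 \left(-34\right) = -136$)
$r{\left(K,Z \right)} = \frac{1 + K}{2 Z}$
$X = - \frac{565}{4}$ ($X = -136 + 7 \frac{1 - 4}{2 \cdot 2} = -136 + 7 \cdot \frac{1}{2} \cdot \frac{1}{2} \left(-3\right) = -136 + 7 \left(- \frac{3}{4}\right) = -136 - \frac{21}{4} = - \frac{565}{4} \approx -141.25$)
$\left(X - 659\right) \left(1248 - 4310\right) = \left(- \frac{565}{4} - 659\right) \left(1248 - 4310\right) = \left(- \frac{3201}{4}\right) \left(-3062\right) = \frac{4900731}{2}$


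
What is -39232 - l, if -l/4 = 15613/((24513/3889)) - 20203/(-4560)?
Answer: -272985832727/9314940 ≈ -29306.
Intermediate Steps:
l = -92457893353/9314940 (l = -4*(15613/((24513/3889)) - 20203/(-4560)) = -4*(15613/((24513*(1/3889))) - 20203*(-1/4560)) = -4*(15613/(24513/3889) + 20203/4560) = -4*(15613*(3889/24513) + 20203/4560) = -4*(60718957/24513 + 20203/4560) = -4*92457893353/37259760 = -92457893353/9314940 ≈ -9925.8)
-39232 - l = -39232 - 1*(-92457893353/9314940) = -39232 + 92457893353/9314940 = -272985832727/9314940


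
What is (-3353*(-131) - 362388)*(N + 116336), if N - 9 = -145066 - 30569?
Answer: -4556732950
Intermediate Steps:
N = -175626 (N = 9 + (-145066 - 30569) = 9 - 175635 = -175626)
(-3353*(-131) - 362388)*(N + 116336) = (-3353*(-131) - 362388)*(-175626 + 116336) = (439243 - 362388)*(-59290) = 76855*(-59290) = -4556732950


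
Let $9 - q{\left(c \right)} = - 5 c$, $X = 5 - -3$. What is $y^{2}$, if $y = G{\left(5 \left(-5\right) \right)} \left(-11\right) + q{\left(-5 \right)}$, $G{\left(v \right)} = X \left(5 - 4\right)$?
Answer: $10816$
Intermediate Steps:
$X = 8$ ($X = 5 + 3 = 8$)
$q{\left(c \right)} = 9 + 5 c$ ($q{\left(c \right)} = 9 - - 5 c = 9 + 5 c$)
$G{\left(v \right)} = 8$ ($G{\left(v \right)} = 8 \left(5 - 4\right) = 8 \cdot 1 = 8$)
$y = -104$ ($y = 8 \left(-11\right) + \left(9 + 5 \left(-5\right)\right) = -88 + \left(9 - 25\right) = -88 - 16 = -104$)
$y^{2} = \left(-104\right)^{2} = 10816$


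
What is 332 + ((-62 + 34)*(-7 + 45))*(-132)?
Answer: 140780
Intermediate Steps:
332 + ((-62 + 34)*(-7 + 45))*(-132) = 332 - 28*38*(-132) = 332 - 1064*(-132) = 332 + 140448 = 140780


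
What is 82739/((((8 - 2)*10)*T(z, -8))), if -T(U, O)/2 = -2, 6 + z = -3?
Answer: 82739/240 ≈ 344.75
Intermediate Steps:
z = -9 (z = -6 - 3 = -9)
T(U, O) = 4 (T(U, O) = -2*(-2) = 4)
82739/((((8 - 2)*10)*T(z, -8))) = 82739/((((8 - 2)*10)*4)) = 82739/(((6*10)*4)) = 82739/((60*4)) = 82739/240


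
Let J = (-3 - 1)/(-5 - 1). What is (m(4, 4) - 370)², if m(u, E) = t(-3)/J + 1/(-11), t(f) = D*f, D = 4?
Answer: 18224361/121 ≈ 1.5061e+5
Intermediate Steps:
J = ⅔ (J = -4/(-6) = -4*(-⅙) = ⅔ ≈ 0.66667)
t(f) = 4*f
m(u, E) = -199/11 (m(u, E) = (4*(-3))/(⅔) + 1/(-11) = -12*3/2 + 1*(-1/11) = -18 - 1/11 = -199/11)
(m(4, 4) - 370)² = (-199/11 - 370)² = (-4269/11)² = 18224361/121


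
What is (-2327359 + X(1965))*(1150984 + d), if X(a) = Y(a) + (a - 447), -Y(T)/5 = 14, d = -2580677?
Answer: 3325338675323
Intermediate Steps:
Y(T) = -70 (Y(T) = -5*14 = -70)
X(a) = -517 + a (X(a) = -70 + (a - 447) = -70 + (-447 + a) = -517 + a)
(-2327359 + X(1965))*(1150984 + d) = (-2327359 + (-517 + 1965))*(1150984 - 2580677) = (-2327359 + 1448)*(-1429693) = -2325911*(-1429693) = 3325338675323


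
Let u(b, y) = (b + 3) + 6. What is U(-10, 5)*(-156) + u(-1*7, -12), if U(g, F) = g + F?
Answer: 782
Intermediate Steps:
U(g, F) = F + g
u(b, y) = 9 + b (u(b, y) = (3 + b) + 6 = 9 + b)
U(-10, 5)*(-156) + u(-1*7, -12) = (5 - 10)*(-156) + (9 - 1*7) = -5*(-156) + (9 - 7) = 780 + 2 = 782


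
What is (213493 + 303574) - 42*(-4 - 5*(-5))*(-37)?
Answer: 549701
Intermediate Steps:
(213493 + 303574) - 42*(-4 - 5*(-5))*(-37) = 517067 - 42*(-4 + 25)*(-37) = 517067 - 42*21*(-37) = 517067 - 882*(-37) = 517067 + 32634 = 549701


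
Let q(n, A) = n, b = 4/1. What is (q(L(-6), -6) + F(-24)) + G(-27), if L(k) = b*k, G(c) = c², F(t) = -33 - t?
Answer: 696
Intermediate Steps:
b = 4 (b = 4*1 = 4)
L(k) = 4*k
(q(L(-6), -6) + F(-24)) + G(-27) = (4*(-6) + (-33 - 1*(-24))) + (-27)² = (-24 + (-33 + 24)) + 729 = (-24 - 9) + 729 = -33 + 729 = 696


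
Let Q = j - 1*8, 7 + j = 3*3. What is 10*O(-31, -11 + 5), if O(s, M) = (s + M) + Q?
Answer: -430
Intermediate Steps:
j = 2 (j = -7 + 3*3 = -7 + 9 = 2)
Q = -6 (Q = 2 - 1*8 = 2 - 8 = -6)
O(s, M) = -6 + M + s (O(s, M) = (s + M) - 6 = (M + s) - 6 = -6 + M + s)
10*O(-31, -11 + 5) = 10*(-6 + (-11 + 5) - 31) = 10*(-6 - 6 - 31) = 10*(-43) = -430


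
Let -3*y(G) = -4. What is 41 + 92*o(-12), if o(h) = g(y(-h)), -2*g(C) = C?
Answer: -61/3 ≈ -20.333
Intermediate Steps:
y(G) = 4/3 (y(G) = -⅓*(-4) = 4/3)
g(C) = -C/2
o(h) = -⅔ (o(h) = -½*4/3 = -⅔)
41 + 92*o(-12) = 41 + 92*(-⅔) = 41 - 184/3 = -61/3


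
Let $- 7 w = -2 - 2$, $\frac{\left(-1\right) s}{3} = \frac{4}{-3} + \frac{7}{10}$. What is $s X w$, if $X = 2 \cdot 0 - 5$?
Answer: $- \frac{38}{7} \approx -5.4286$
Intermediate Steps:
$X = -5$ ($X = 0 - 5 = -5$)
$s = \frac{19}{10}$ ($s = - 3 \left(\frac{4}{-3} + \frac{7}{10}\right) = - 3 \left(4 \left(- \frac{1}{3}\right) + 7 \cdot \frac{1}{10}\right) = - 3 \left(- \frac{4}{3} + \frac{7}{10}\right) = \left(-3\right) \left(- \frac{19}{30}\right) = \frac{19}{10} \approx 1.9$)
$w = \frac{4}{7}$ ($w = - \frac{-2 - 2}{7} = \left(- \frac{1}{7}\right) \left(-4\right) = \frac{4}{7} \approx 0.57143$)
$s X w = \frac{19}{10} \left(-5\right) \frac{4}{7} = \left(- \frac{19}{2}\right) \frac{4}{7} = - \frac{38}{7}$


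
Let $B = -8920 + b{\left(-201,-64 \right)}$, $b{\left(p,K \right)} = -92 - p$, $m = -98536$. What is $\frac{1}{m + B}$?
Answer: $- \frac{1}{107347} \approx -9.3156 \cdot 10^{-6}$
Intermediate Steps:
$B = -8811$ ($B = -8920 - -109 = -8920 + \left(-92 + 201\right) = -8920 + 109 = -8811$)
$\frac{1}{m + B} = \frac{1}{-98536 - 8811} = \frac{1}{-107347} = - \frac{1}{107347}$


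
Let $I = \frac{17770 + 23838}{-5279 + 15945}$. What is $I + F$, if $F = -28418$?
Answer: $- \frac{151532390}{5333} \approx -28414.0$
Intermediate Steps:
$I = \frac{20804}{5333}$ ($I = \frac{41608}{10666} = 41608 \cdot \frac{1}{10666} = \frac{20804}{5333} \approx 3.901$)
$I + F = \frac{20804}{5333} - 28418 = - \frac{151532390}{5333}$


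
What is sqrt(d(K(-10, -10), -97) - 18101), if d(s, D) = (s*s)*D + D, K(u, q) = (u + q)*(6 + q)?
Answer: I*sqrt(638998) ≈ 799.37*I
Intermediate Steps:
K(u, q) = (6 + q)*(q + u) (K(u, q) = (q + u)*(6 + q) = (6 + q)*(q + u))
d(s, D) = D + D*s**2 (d(s, D) = s**2*D + D = D*s**2 + D = D + D*s**2)
sqrt(d(K(-10, -10), -97) - 18101) = sqrt(-97*(1 + ((-10)**2 + 6*(-10) + 6*(-10) - 10*(-10))**2) - 18101) = sqrt(-97*(1 + (100 - 60 - 60 + 100)**2) - 18101) = sqrt(-97*(1 + 80**2) - 18101) = sqrt(-97*(1 + 6400) - 18101) = sqrt(-97*6401 - 18101) = sqrt(-620897 - 18101) = sqrt(-638998) = I*sqrt(638998)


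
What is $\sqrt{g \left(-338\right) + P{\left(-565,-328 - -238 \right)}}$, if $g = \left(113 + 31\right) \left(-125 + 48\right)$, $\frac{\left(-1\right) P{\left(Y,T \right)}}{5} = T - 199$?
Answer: $\sqrt{3749189} \approx 1936.3$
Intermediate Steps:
$P{\left(Y,T \right)} = 995 - 5 T$ ($P{\left(Y,T \right)} = - 5 \left(T - 199\right) = - 5 \left(-199 + T\right) = 995 - 5 T$)
$g = -11088$ ($g = 144 \left(-77\right) = -11088$)
$\sqrt{g \left(-338\right) + P{\left(-565,-328 - -238 \right)}} = \sqrt{\left(-11088\right) \left(-338\right) + \left(995 - 5 \left(-328 - -238\right)\right)} = \sqrt{3747744 + \left(995 - 5 \left(-328 + 238\right)\right)} = \sqrt{3747744 + \left(995 - -450\right)} = \sqrt{3747744 + \left(995 + 450\right)} = \sqrt{3747744 + 1445} = \sqrt{3749189}$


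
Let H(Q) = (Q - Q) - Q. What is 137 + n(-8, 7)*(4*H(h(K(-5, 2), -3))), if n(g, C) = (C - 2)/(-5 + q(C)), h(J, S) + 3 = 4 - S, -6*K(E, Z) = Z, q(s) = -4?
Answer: 1313/9 ≈ 145.89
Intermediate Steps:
K(E, Z) = -Z/6
h(J, S) = 1 - S (h(J, S) = -3 + (4 - S) = 1 - S)
n(g, C) = 2/9 - C/9 (n(g, C) = (C - 2)/(-5 - 4) = (-2 + C)/(-9) = (-2 + C)*(-⅑) = 2/9 - C/9)
H(Q) = -Q (H(Q) = 0 - Q = -Q)
137 + n(-8, 7)*(4*H(h(K(-5, 2), -3))) = 137 + (2/9 - ⅑*7)*(4*(-(1 - 1*(-3)))) = 137 + (2/9 - 7/9)*(4*(-(1 + 3))) = 137 - 20*(-1*4)/9 = 137 - 20*(-4)/9 = 137 - 5/9*(-16) = 137 + 80/9 = 1313/9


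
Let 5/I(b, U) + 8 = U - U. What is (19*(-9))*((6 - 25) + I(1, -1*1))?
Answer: 26847/8 ≈ 3355.9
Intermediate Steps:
I(b, U) = -5/8 (I(b, U) = 5/(-8 + (U - U)) = 5/(-8 + 0) = 5/(-8) = 5*(-⅛) = -5/8)
(19*(-9))*((6 - 25) + I(1, -1*1)) = (19*(-9))*((6 - 25) - 5/8) = -171*(-19 - 5/8) = -171*(-157/8) = 26847/8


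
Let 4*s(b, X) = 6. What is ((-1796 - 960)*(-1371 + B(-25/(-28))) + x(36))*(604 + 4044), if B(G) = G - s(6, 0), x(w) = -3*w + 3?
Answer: 17569645840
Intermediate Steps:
s(b, X) = 3/2 (s(b, X) = (¼)*6 = 3/2)
x(w) = 3 - 3*w
B(G) = -3/2 + G (B(G) = G - 1*3/2 = G - 3/2 = -3/2 + G)
((-1796 - 960)*(-1371 + B(-25/(-28))) + x(36))*(604 + 4044) = ((-1796 - 960)*(-1371 + (-3/2 - 25/(-28))) + (3 - 3*36))*(604 + 4044) = (-2756*(-1371 + (-3/2 - 25*(-1/28))) + (3 - 108))*4648 = (-2756*(-1371 + (-3/2 + 25/28)) - 105)*4648 = (-2756*(-1371 - 17/28) - 105)*4648 = (-2756*(-38405/28) - 105)*4648 = (26461045/7 - 105)*4648 = (26460310/7)*4648 = 17569645840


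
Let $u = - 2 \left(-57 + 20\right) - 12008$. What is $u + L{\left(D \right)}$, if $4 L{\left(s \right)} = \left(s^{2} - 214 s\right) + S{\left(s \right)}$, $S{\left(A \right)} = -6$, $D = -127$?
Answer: $- \frac{4435}{4} \approx -1108.8$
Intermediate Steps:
$u = -11934$ ($u = \left(-2\right) \left(-37\right) - 12008 = 74 - 12008 = -11934$)
$L{\left(s \right)} = - \frac{3}{2} - \frac{107 s}{2} + \frac{s^{2}}{4}$ ($L{\left(s \right)} = \frac{\left(s^{2} - 214 s\right) - 6}{4} = \frac{-6 + s^{2} - 214 s}{4} = - \frac{3}{2} - \frac{107 s}{2} + \frac{s^{2}}{4}$)
$u + L{\left(D \right)} = -11934 - \left(-6793 - \frac{16129}{4}\right) = -11934 + \left(- \frac{3}{2} + \frac{13589}{2} + \frac{1}{4} \cdot 16129\right) = -11934 + \left(- \frac{3}{2} + \frac{13589}{2} + \frac{16129}{4}\right) = -11934 + \frac{43301}{4} = - \frac{4435}{4}$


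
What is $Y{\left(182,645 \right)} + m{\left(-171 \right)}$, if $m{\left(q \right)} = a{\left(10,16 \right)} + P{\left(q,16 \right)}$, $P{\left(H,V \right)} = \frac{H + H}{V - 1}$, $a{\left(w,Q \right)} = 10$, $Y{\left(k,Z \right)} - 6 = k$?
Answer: $\frac{876}{5} \approx 175.2$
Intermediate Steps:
$Y{\left(k,Z \right)} = 6 + k$
$P{\left(H,V \right)} = \frac{2 H}{-1 + V}$
$m{\left(q \right)} = 10 + \frac{2 q}{15}$ ($m{\left(q \right)} = 10 + \frac{2 q}{-1 + 16} = 10 + \frac{2 q}{15}$)
$Y{\left(182,645 \right)} + m{\left(-171 \right)} = \left(6 + 182\right) + \left(10 + \frac{2}{15} \left(-171\right)\right) = 188 + \left(10 - \frac{114}{5}\right) = 188 - \frac{64}{5} = \frac{876}{5}$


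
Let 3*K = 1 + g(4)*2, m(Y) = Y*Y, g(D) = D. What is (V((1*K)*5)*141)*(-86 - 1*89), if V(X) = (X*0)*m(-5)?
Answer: 0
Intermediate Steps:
m(Y) = Y**2
K = 3 (K = (1 + 4*2)/3 = (1 + 8)/3 = (1/3)*9 = 3)
V(X) = 0 (V(X) = (X*0)*(-5)**2 = 0*25 = 0)
(V((1*K)*5)*141)*(-86 - 1*89) = (0*141)*(-86 - 1*89) = 0*(-86 - 89) = 0*(-175) = 0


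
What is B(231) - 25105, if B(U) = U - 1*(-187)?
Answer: -24687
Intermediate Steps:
B(U) = 187 + U (B(U) = U + 187 = 187 + U)
B(231) - 25105 = (187 + 231) - 25105 = 418 - 25105 = -24687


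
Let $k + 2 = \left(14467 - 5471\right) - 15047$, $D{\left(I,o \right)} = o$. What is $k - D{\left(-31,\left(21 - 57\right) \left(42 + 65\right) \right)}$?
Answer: $-2201$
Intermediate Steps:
$k = -6053$ ($k = -2 + \left(\left(14467 - 5471\right) - 15047\right) = -2 + \left(8996 - 15047\right) = -2 - 6051 = -6053$)
$k - D{\left(-31,\left(21 - 57\right) \left(42 + 65\right) \right)} = -6053 - \left(21 - 57\right) \left(42 + 65\right) = -6053 - \left(-36\right) 107 = -6053 - -3852 = -6053 + 3852 = -2201$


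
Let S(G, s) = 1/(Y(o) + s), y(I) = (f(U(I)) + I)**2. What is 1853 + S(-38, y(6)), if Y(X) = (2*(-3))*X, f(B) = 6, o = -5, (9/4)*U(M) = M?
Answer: 322423/174 ≈ 1853.0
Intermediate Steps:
U(M) = 4*M/9
Y(X) = -6*X
y(I) = (6 + I)**2
S(G, s) = 1/(30 + s) (S(G, s) = 1/(-6*(-5) + s) = 1/(30 + s))
1853 + S(-38, y(6)) = 1853 + 1/(30 + (6 + 6)**2) = 1853 + 1/(30 + 12**2) = 1853 + 1/(30 + 144) = 1853 + 1/174 = 322423/174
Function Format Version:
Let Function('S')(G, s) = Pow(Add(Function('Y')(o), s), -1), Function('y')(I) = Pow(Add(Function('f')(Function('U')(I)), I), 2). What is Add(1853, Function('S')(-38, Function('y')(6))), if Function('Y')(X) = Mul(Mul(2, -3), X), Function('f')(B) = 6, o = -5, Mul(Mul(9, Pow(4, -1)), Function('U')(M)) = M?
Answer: Rational(322423, 174) ≈ 1853.0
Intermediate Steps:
Function('U')(M) = Mul(Rational(4, 9), M)
Function('Y')(X) = Mul(-6, X)
Function('y')(I) = Pow(Add(6, I), 2)
Function('S')(G, s) = Pow(Add(30, s), -1) (Function('S')(G, s) = Pow(Add(Mul(-6, -5), s), -1) = Pow(Add(30, s), -1))
Add(1853, Function('S')(-38, Function('y')(6))) = Add(1853, Pow(Add(30, Pow(Add(6, 6), 2)), -1)) = Add(1853, Pow(Add(30, Pow(12, 2)), -1)) = Add(1853, Pow(Add(30, 144), -1)) = Add(1853, Pow(174, -1)) = Add(1853, Rational(1, 174)) = Rational(322423, 174)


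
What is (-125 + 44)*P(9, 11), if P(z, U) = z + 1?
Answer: -810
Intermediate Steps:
P(z, U) = 1 + z
(-125 + 44)*P(9, 11) = (-125 + 44)*(1 + 9) = -81*10 = -810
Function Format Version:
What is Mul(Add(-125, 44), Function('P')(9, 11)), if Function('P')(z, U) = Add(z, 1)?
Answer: -810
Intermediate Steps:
Function('P')(z, U) = Add(1, z)
Mul(Add(-125, 44), Function('P')(9, 11)) = Mul(Add(-125, 44), Add(1, 9)) = Mul(-81, 10) = -810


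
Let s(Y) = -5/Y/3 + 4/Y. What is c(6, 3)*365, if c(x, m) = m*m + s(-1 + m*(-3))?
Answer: 19199/6 ≈ 3199.8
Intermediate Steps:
s(Y) = 7/(3*Y) (s(Y) = -5/Y*(1/3) + 4/Y = -5/(3*Y) + 4/Y = 7/(3*Y))
c(x, m) = m**2 + 7/(3*(-1 - 3*m)) (c(x, m) = m*m + 7/(3*(-1 + m*(-3))) = m**2 + 7/(3*(-1 - 3*m)))
c(6, 3)*365 = (3**2 - 7/(3*(1 + 3*3)))*365 = (9 - 7/(3*(1 + 9)))*365 = (9 - 7/3/10)*365 = (9 - 7/3*1/10)*365 = (9 - 7/30)*365 = (263/30)*365 = 19199/6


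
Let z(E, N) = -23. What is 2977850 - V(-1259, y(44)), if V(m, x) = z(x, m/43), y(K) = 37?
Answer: 2977873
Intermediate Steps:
V(m, x) = -23
2977850 - V(-1259, y(44)) = 2977850 - 1*(-23) = 2977850 + 23 = 2977873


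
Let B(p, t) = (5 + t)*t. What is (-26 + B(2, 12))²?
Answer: 31684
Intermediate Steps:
B(p, t) = t*(5 + t)
(-26 + B(2, 12))² = (-26 + 12*(5 + 12))² = (-26 + 12*17)² = (-26 + 204)² = 178² = 31684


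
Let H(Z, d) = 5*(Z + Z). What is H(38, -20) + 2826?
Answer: 3206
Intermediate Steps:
H(Z, d) = 10*Z (H(Z, d) = 5*(2*Z) = 10*Z)
H(38, -20) + 2826 = 10*38 + 2826 = 380 + 2826 = 3206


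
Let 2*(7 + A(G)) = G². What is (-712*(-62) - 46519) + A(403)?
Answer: 157645/2 ≈ 78823.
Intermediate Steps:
A(G) = -7 + G²/2
(-712*(-62) - 46519) + A(403) = (-712*(-62) - 46519) + (-7 + (½)*403²) = (44144 - 46519) + (-7 + (½)*162409) = -2375 + (-7 + 162409/2) = -2375 + 162395/2 = 157645/2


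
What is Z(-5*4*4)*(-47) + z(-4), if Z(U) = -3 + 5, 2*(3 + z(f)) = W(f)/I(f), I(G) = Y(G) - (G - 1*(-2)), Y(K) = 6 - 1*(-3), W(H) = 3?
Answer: -2131/22 ≈ -96.864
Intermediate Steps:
Y(K) = 9 (Y(K) = 6 + 3 = 9)
I(G) = 7 - G (I(G) = 9 - (G - 1*(-2)) = 9 - (G + 2) = 9 - (2 + G) = 9 + (-2 - G) = 7 - G)
z(f) = -3 + 3/(2*(7 - f)) (z(f) = -3 + (3/(7 - f))/2 = -3 + 3/(2*(7 - f)))
Z(U) = 2
Z(-5*4*4)*(-47) + z(-4) = 2*(-47) + 3*(13 - 2*(-4))/(2*(-7 - 4)) = -94 + (3/2)*(13 + 8)/(-11) = -94 + (3/2)*(-1/11)*21 = -94 - 63/22 = -2131/22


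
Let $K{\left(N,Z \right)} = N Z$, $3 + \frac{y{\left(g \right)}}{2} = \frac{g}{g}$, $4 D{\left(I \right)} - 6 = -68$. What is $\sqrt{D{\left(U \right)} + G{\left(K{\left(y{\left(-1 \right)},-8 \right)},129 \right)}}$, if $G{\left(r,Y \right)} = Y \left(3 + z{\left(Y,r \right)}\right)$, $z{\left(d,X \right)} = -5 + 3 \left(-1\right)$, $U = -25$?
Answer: $\frac{i \sqrt{2642}}{2} \approx 25.7 i$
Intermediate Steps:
$D{\left(I \right)} = - \frac{31}{2}$ ($D{\left(I \right)} = \frac{3}{2} + \frac{1}{4} \left(-68\right) = \frac{3}{2} - 17 = - \frac{31}{2}$)
$y{\left(g \right)} = -4$ ($y{\left(g \right)} = -6 + 2 \frac{g}{g} = -6 + 2 \cdot 1 = -6 + 2 = -4$)
$z{\left(d,X \right)} = -8$ ($z{\left(d,X \right)} = -5 - 3 = -8$)
$G{\left(r,Y \right)} = - 5 Y$ ($G{\left(r,Y \right)} = Y \left(3 - 8\right) = Y \left(-5\right) = - 5 Y$)
$\sqrt{D{\left(U \right)} + G{\left(K{\left(y{\left(-1 \right)},-8 \right)},129 \right)}} = \sqrt{- \frac{31}{2} - 645} = \sqrt{- \frac{1321}{2}} = \frac{i \sqrt{2642}}{2}$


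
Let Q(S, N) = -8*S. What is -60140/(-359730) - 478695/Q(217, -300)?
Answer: 2461505077/8921304 ≈ 275.91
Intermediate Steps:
-60140/(-359730) - 478695/Q(217, -300) = -60140/(-359730) - 478695/((-8*217)) = -60140*(-1/359730) - 478695/(-1736) = 6014/35973 - 478695*(-1/1736) = 6014/35973 + 68385/248 = 2461505077/8921304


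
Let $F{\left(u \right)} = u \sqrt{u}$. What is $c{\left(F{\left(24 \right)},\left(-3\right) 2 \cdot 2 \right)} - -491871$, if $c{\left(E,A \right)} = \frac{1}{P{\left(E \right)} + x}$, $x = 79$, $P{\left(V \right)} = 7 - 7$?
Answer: $\frac{38857810}{79} \approx 4.9187 \cdot 10^{5}$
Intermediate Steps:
$P{\left(V \right)} = 0$
$F{\left(u \right)} = u^{\frac{3}{2}}$
$c{\left(E,A \right)} = \frac{1}{79}$ ($c{\left(E,A \right)} = \frac{1}{0 + 79} = \frac{1}{79}$)
$c{\left(F{\left(24 \right)},\left(-3\right) 2 \cdot 2 \right)} - -491871 = \frac{1}{79} - -491871 = \frac{1}{79} + 491871 = \frac{38857810}{79}$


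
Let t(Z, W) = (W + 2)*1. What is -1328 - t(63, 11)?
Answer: -1341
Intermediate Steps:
t(Z, W) = 2 + W (t(Z, W) = (2 + W)*1 = 2 + W)
-1328 - t(63, 11) = -1328 - (2 + 11) = -1328 - 1*13 = -1328 - 13 = -1341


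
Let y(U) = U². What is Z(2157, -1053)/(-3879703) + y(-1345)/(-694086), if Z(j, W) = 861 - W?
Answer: -7019808200179/2692847536458 ≈ -2.6068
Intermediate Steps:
Z(2157, -1053)/(-3879703) + y(-1345)/(-694086) = (861 - 1*(-1053))/(-3879703) + (-1345)²/(-694086) = (861 + 1053)*(-1/3879703) + 1809025*(-1/694086) = 1914*(-1/3879703) - 1809025/694086 = -1914/3879703 - 1809025/694086 = -7019808200179/2692847536458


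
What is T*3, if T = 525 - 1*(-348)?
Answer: 2619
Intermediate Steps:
T = 873 (T = 525 + 348 = 873)
T*3 = 873*3 = 2619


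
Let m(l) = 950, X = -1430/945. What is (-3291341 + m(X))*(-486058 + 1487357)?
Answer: -3294665217909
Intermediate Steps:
X = -286/189 (X = -1430*1/945 = -286/189 ≈ -1.5132)
(-3291341 + m(X))*(-486058 + 1487357) = (-3291341 + 950)*(-486058 + 1487357) = -3290391*1001299 = -3294665217909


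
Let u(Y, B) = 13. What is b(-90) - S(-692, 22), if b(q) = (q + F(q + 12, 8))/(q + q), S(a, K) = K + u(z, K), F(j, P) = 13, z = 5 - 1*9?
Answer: -6223/180 ≈ -34.572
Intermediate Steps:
z = -4 (z = 5 - 9 = -4)
S(a, K) = 13 + K (S(a, K) = K + 13 = 13 + K)
b(q) = (13 + q)/(2*q) (b(q) = (q + 13)/(q + q) = (13 + q)/((2*q)) = (13 + q)*(1/(2*q)) = (13 + q)/(2*q))
b(-90) - S(-692, 22) = (½)*(13 - 90)/(-90) - (13 + 22) = (½)*(-1/90)*(-77) - 1*35 = 77/180 - 35 = -6223/180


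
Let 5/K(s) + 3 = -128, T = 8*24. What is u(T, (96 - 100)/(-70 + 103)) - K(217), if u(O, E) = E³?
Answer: 171301/4707747 ≈ 0.036387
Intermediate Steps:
T = 192
K(s) = -5/131 (K(s) = 5/(-3 - 128) = 5/(-131) = 5*(-1/131) = -5/131)
u(T, (96 - 100)/(-70 + 103)) - K(217) = ((96 - 100)/(-70 + 103))³ - 1*(-5/131) = (-4/33)³ + 5/131 = -64/35937 + 5/131 = 171301/4707747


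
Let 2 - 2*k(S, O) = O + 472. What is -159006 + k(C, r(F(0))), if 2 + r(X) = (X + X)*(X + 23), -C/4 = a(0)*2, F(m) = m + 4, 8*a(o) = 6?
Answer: -159348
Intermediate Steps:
a(o) = ¾ (a(o) = (⅛)*6 = ¾)
F(m) = 4 + m
C = -6 (C = -3*2 = -4*3/2 = -6)
r(X) = -2 + 2*X*(23 + X) (r(X) = -2 + (X + X)*(X + 23) = -2 + (2*X)*(23 + X) = -2 + 2*X*(23 + X))
k(S, O) = -235 - O/2 (k(S, O) = 1 - (O + 472)/2 = 1 - (472 + O)/2 = 1 + (-236 - O/2) = -235 - O/2)
-159006 + k(C, r(F(0))) = -159006 + (-235 - (-2 + 2*(4 + 0)² + 46*(4 + 0))/2) = -159006 + (-235 - (-2 + 2*4² + 46*4)/2) = -159006 + (-235 - (-2 + 2*16 + 184)/2) = -159006 + (-235 - (-2 + 32 + 184)/2) = -159006 + (-235 - ½*214) = -159006 + (-235 - 107) = -159006 - 342 = -159348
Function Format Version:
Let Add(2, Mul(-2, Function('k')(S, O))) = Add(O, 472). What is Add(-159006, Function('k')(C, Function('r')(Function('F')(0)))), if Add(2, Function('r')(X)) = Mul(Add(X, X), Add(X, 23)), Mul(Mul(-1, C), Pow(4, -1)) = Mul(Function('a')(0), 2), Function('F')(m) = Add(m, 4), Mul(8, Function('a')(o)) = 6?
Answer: -159348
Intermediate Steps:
Function('a')(o) = Rational(3, 4) (Function('a')(o) = Mul(Rational(1, 8), 6) = Rational(3, 4))
Function('F')(m) = Add(4, m)
C = -6 (C = Mul(-4, Mul(Rational(3, 4), 2)) = Mul(-4, Rational(3, 2)) = -6)
Function('r')(X) = Add(-2, Mul(2, X, Add(23, X))) (Function('r')(X) = Add(-2, Mul(Add(X, X), Add(X, 23))) = Add(-2, Mul(Mul(2, X), Add(23, X))) = Add(-2, Mul(2, X, Add(23, X))))
Function('k')(S, O) = Add(-235, Mul(Rational(-1, 2), O)) (Function('k')(S, O) = Add(1, Mul(Rational(-1, 2), Add(O, 472))) = Add(1, Mul(Rational(-1, 2), Add(472, O))) = Add(1, Add(-236, Mul(Rational(-1, 2), O))) = Add(-235, Mul(Rational(-1, 2), O)))
Add(-159006, Function('k')(C, Function('r')(Function('F')(0)))) = Add(-159006, Add(-235, Mul(Rational(-1, 2), Add(-2, Mul(2, Pow(Add(4, 0), 2)), Mul(46, Add(4, 0)))))) = Add(-159006, Add(-235, Mul(Rational(-1, 2), Add(-2, Mul(2, Pow(4, 2)), Mul(46, 4))))) = Add(-159006, Add(-235, Mul(Rational(-1, 2), Add(-2, Mul(2, 16), 184)))) = Add(-159006, Add(-235, Mul(Rational(-1, 2), Add(-2, 32, 184)))) = Add(-159006, Add(-235, Mul(Rational(-1, 2), 214))) = Add(-159006, Add(-235, -107)) = Add(-159006, -342) = -159348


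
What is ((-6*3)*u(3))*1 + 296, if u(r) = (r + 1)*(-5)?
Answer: 656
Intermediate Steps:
u(r) = -5 - 5*r (u(r) = (1 + r)*(-5) = -5 - 5*r)
((-6*3)*u(3))*1 + 296 = ((-6*3)*(-5 - 5*3))*1 + 296 = -18*(-5 - 15)*1 + 296 = -18*(-20)*1 + 296 = 360*1 + 296 = 360 + 296 = 656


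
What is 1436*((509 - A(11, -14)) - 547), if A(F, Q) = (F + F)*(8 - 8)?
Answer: -54568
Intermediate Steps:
A(F, Q) = 0 (A(F, Q) = (2*F)*0 = 0)
1436*((509 - A(11, -14)) - 547) = 1436*((509 - 1*0) - 547) = 1436*((509 + 0) - 547) = 1436*(509 - 547) = 1436*(-38) = -54568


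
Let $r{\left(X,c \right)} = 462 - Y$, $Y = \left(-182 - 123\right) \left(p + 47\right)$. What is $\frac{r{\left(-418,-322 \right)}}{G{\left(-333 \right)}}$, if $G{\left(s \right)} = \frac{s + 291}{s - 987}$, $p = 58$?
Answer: $1021020$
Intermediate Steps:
$Y = -32025$ ($Y = \left(-182 - 123\right) \left(58 + 47\right) = \left(-305\right) 105 = -32025$)
$r{\left(X,c \right)} = 32487$ ($r{\left(X,c \right)} = 462 - -32025 = 462 + 32025 = 32487$)
$G{\left(s \right)} = \frac{291 + s}{-987 + s}$
$\frac{r{\left(-418,-322 \right)}}{G{\left(-333 \right)}} = \frac{32487}{\frac{1}{-987 - 333} \left(291 - 333\right)} = \frac{32487}{\frac{1}{-1320} \left(-42\right)} = \frac{32487}{\left(- \frac{1}{1320}\right) \left(-42\right)} = \frac{32487}{\frac{7}{220}} = 32487 \cdot \frac{220}{7} = 1021020$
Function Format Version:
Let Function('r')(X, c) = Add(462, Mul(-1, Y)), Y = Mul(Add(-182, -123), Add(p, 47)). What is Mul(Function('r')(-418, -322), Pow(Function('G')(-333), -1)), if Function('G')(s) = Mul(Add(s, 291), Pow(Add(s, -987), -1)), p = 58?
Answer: 1021020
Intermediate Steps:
Y = -32025 (Y = Mul(Add(-182, -123), Add(58, 47)) = Mul(-305, 105) = -32025)
Function('r')(X, c) = 32487 (Function('r')(X, c) = Add(462, Mul(-1, -32025)) = Add(462, 32025) = 32487)
Function('G')(s) = Mul(Pow(Add(-987, s), -1), Add(291, s)) (Function('G')(s) = Mul(Add(291, s), Pow(Add(-987, s), -1)) = Mul(Pow(Add(-987, s), -1), Add(291, s)))
Mul(Function('r')(-418, -322), Pow(Function('G')(-333), -1)) = Mul(32487, Pow(Mul(Pow(Add(-987, -333), -1), Add(291, -333)), -1)) = Mul(32487, Pow(Mul(Pow(-1320, -1), -42), -1)) = Mul(32487, Pow(Mul(Rational(-1, 1320), -42), -1)) = Mul(32487, Pow(Rational(7, 220), -1)) = Mul(32487, Rational(220, 7)) = 1021020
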